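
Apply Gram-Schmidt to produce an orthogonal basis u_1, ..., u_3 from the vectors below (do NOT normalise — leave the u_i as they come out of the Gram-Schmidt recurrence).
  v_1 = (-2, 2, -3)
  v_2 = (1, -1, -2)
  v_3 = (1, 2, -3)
Orthogonal basis:
  u_1 = (-2, 2, -3)
  u_2 = (21/17, -21/17, -28/17)
  u_3 = (3/2, 3/2, 0)

Apply the Gram-Schmidt recurrence
  u_1 = v_1
  u_i = v_i − Σ_{j<i} ((v_i · u_j) / (u_j · u_j)) · u_j.

Step by step this gives:
  u_1 = (-2, 2, -3)
  u_2 = (21/17, -21/17, -28/17)
  u_3 = (3/2, 3/2, 0)

Orthogonality check:
  u_2 · u_1 = 0 (should be 0)
  u_3 · u_1 = 0 (should be 0)
  u_3 · u_2 = 0 (should be 0)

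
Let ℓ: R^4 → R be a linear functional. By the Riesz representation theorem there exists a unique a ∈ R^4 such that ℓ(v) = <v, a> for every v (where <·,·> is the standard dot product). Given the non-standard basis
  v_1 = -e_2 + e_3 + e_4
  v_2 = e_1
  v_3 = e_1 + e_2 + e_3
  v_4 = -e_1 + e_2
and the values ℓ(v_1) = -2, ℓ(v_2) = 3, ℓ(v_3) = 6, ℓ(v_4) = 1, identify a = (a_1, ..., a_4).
a = (3, 4, -1, 3)

Write a = (a_1, ..., a_4) in the standard basis. For each basis vector v_i, ℓ(v_i) = <v_i, a> is a linear equation in the a_j's. Collect the n equations into a matrix system V a = ℓ, where row i of V is v_i (expressed in the standard basis). Since V is invertible (lower-triangular with 1s on the diagonal, up to permutation), solve by back-substitution:
  V =
[[0, -1, 1, 1],
 [1, 0, 0, 0],
 [1, 1, 1, 0],
 [-1, 1, 0, 0]]
  V a = (-2, 3, 6, 1)
Solving gives a = (3, 4, -1, 3).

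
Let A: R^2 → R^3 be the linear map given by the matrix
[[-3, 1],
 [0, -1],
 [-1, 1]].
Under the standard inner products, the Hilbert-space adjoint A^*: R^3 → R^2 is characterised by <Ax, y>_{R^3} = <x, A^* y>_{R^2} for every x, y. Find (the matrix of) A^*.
A^* = A^T =
[[-3, 0, -1],
 [1, -1, 1]]

For real matrices with standard dot products, the defining identity <Ax, y> = <x, A^* y> gives (Ax)^T y = x^T (A^*) y, i.e. x^T A^T y = x^T (A^*) y. Since this holds for all x, y, we must have A^* = A^T. Therefore
A^* =
[[-3, 0, -1],
 [1, -1, 1]].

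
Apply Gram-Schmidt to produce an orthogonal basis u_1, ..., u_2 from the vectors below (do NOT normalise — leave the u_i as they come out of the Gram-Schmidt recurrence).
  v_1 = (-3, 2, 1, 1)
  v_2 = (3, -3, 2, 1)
Orthogonal basis:
  u_1 = (-3, 2, 1, 1)
  u_2 = (3/5, -7/5, 14/5, 9/5)

Apply the Gram-Schmidt recurrence
  u_1 = v_1
  u_i = v_i − Σ_{j<i} ((v_i · u_j) / (u_j · u_j)) · u_j.

Step by step this gives:
  u_1 = (-3, 2, 1, 1)
  u_2 = (3/5, -7/5, 14/5, 9/5)

Orthogonality check:
  u_2 · u_1 = 0 (should be 0)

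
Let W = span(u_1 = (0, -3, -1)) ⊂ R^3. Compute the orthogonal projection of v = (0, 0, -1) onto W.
proj_W(v) = (0, -3/10, -1/10)

Set up U = [u_1 | ... | u_1] ∈ R^(3×1). The projector onto W = col(U) is P = U (U^T U)^(-1) U^T.
Compute U^T U =
  [10],
and U^T v = (1).
Solve U^T U · c = U^T v for the coefficients: c = (1/10). The projection is proj_W(v) = U c.
Check: (v - proj_W(v)) · u_1 = 0  (should be 0).
Result: proj_W(v) = (0, -3/10, -1/10).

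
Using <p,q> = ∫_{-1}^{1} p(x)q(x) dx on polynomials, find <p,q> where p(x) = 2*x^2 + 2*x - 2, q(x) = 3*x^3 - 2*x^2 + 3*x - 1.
<p,q> = 152/15

Expand the product: p(x)·q(x) = 6*x^5 + 2*x^4 - 4*x^3 + 8*x^2 - 8*x + 2.
∫_{-1}^{1} of each monomial x^k gives [2/(k+1) if k even, 0 if k odd]. Integrating term-by-term (or equivalently evaluating the antiderivative F(x) = x^6 + 2*x^5/5 - x^4 + 8*x^3/3 - 4*x^2 + 2*x at the endpoints):
  F(1) − F(−1) = 16/15 − (-136/15) = 152/15.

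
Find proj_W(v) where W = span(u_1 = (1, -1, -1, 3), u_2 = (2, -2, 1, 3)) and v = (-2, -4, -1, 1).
proj_W(v) = (1/2, -1/2, -1/2, 3/2)

Set up U = [u_1 | ... | u_2] ∈ R^(4×2). The projector onto W = col(U) is P = U (U^T U)^(-1) U^T.
Compute U^T U =
  [12, 12]
  [12, 18],
and U^T v = (6, 6).
Solve U^T U · c = U^T v for the coefficients: c = (1/2, 0). The projection is proj_W(v) = U c.
Check: (v - proj_W(v)) · u_1 = 0  (should be 0).
Check: (v - proj_W(v)) · u_2 = 0  (should be 0).
Result: proj_W(v) = (1/2, -1/2, -1/2, 3/2).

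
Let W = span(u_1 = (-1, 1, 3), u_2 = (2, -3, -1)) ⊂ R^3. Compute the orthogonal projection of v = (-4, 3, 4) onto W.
proj_W(v) = (-128/45, 67/18, 373/90)

Set up U = [u_1 | ... | u_2] ∈ R^(3×2). The projector onto W = col(U) is P = U (U^T U)^(-1) U^T.
Compute U^T U =
  [11, -8]
  [-8, 14],
and U^T v = (19, -21).
Solve U^T U · c = U^T v for the coefficients: c = (49/45, -79/90). The projection is proj_W(v) = U c.
Check: (v - proj_W(v)) · u_1 = 0  (should be 0).
Check: (v - proj_W(v)) · u_2 = 0  (should be 0).
Result: proj_W(v) = (-128/45, 67/18, 373/90).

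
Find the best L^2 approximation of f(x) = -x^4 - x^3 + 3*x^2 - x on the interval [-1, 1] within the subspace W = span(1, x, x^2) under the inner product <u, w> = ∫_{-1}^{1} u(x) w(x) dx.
g(x) = 15*x^2/7 - 8*x/5 + 3/35

The best approximation g ∈ W is the orthogonal projection of f onto W. Writing g = a_0 + a_1 x + a_2 x^2, the coefficients solve the normal equations G · a = b where
  G_{ij} = <φ_i, φ_j> and b_i = <f, φ_i>, with φ_0 = 1, φ_1 = x, φ_2 = x^2.
G =
  [2, 0, 2/3]
  [0, 2/3, 0]
  [2/3, 0, 2/5],
b = (8/5, -16/15, 32/35).
Solving gives a_0 = 3/35, a_1 = -8/5, a_2 = 15/7, so
  g(x) = 15*x^2/7 - 8*x/5 + 3/35.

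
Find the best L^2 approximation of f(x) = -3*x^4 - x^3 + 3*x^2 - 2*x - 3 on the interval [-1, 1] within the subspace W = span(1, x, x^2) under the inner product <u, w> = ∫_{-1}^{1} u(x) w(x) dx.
g(x) = 3*x^2/7 - 13*x/5 - 96/35

The best approximation g ∈ W is the orthogonal projection of f onto W. Writing g = a_0 + a_1 x + a_2 x^2, the coefficients solve the normal equations G · a = b where
  G_{ij} = <φ_i, φ_j> and b_i = <f, φ_i>, with φ_0 = 1, φ_1 = x, φ_2 = x^2.
G =
  [2, 0, 2/3]
  [0, 2/3, 0]
  [2/3, 0, 2/5],
b = (-26/5, -26/15, -58/35).
Solving gives a_0 = -96/35, a_1 = -13/5, a_2 = 3/7, so
  g(x) = 3*x^2/7 - 13*x/5 - 96/35.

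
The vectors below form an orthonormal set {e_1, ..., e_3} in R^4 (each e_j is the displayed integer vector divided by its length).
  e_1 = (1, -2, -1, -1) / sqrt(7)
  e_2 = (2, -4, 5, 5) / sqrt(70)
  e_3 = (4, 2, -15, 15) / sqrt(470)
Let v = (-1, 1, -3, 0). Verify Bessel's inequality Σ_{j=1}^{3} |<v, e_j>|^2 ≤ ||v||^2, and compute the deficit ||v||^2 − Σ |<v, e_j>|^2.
Σ |<v, e_j>|^2 = 481/47; ||v||^2 = 11; deficit = 36/47

Write each e_j = u_j / sqrt(<u_j, u_j>) where u_j is the displayed integer vector. Then <v, e_j> = <v, u_j> / sqrt(<u_j, u_j>), so |<v, e_j>|^2 = <v, u_j>^2 / <u_j, u_j>.
Coefficients: <v, e_1> = 0/sqrt(7), <v, e_2> = -21/sqrt(70), <v, e_3> = 43/sqrt(470).
Square and sum: Σ |<v, e_j>|^2 = 481/47.
Compute ||v||^2 = v·v = 11.
Deficit = 11 − 481/47 = 36/47 ≥ 0, confirming Bessel's inequality. (The deficit equals ||v − Σ <v,e_j> e_j||^2, the squared distance from v to span{e_j}.)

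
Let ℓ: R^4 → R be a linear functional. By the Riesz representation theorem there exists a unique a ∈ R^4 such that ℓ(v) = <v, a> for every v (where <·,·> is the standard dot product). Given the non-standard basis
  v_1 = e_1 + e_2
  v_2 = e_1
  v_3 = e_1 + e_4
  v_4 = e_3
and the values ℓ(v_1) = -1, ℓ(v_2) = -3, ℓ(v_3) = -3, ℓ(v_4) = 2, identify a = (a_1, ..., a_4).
a = (-3, 2, 2, 0)

Write a = (a_1, ..., a_4) in the standard basis. For each basis vector v_i, ℓ(v_i) = <v_i, a> is a linear equation in the a_j's. Collect the n equations into a matrix system V a = ℓ, where row i of V is v_i (expressed in the standard basis). Since V is invertible (lower-triangular with 1s on the diagonal, up to permutation), solve by back-substitution:
  V =
[[1, 1, 0, 0],
 [1, 0, 0, 0],
 [1, 0, 0, 1],
 [0, 0, 1, 0]]
  V a = (-1, -3, -3, 2)
Solving gives a = (-3, 2, 2, 0).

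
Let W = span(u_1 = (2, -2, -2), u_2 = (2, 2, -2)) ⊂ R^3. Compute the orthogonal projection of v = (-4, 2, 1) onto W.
proj_W(v) = (-5/2, 2, 5/2)

Set up U = [u_1 | ... | u_2] ∈ R^(3×2). The projector onto W = col(U) is P = U (U^T U)^(-1) U^T.
Compute U^T U =
  [12, 4]
  [4, 12],
and U^T v = (-14, -6).
Solve U^T U · c = U^T v for the coefficients: c = (-9/8, -1/8). The projection is proj_W(v) = U c.
Check: (v - proj_W(v)) · u_1 = 0  (should be 0).
Check: (v - proj_W(v)) · u_2 = 0  (should be 0).
Result: proj_W(v) = (-5/2, 2, 5/2).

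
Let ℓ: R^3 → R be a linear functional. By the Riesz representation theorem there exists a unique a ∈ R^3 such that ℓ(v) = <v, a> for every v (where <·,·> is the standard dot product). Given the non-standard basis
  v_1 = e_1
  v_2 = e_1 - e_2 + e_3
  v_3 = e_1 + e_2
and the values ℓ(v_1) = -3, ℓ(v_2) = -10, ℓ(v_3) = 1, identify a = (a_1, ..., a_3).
a = (-3, 4, -3)

Write a = (a_1, ..., a_3) in the standard basis. For each basis vector v_i, ℓ(v_i) = <v_i, a> is a linear equation in the a_j's. Collect the n equations into a matrix system V a = ℓ, where row i of V is v_i (expressed in the standard basis). Since V is invertible (lower-triangular with 1s on the diagonal, up to permutation), solve by back-substitution:
  V =
[[1, 0, 0],
 [1, -1, 1],
 [1, 1, 0]]
  V a = (-3, -10, 1)
Solving gives a = (-3, 4, -3).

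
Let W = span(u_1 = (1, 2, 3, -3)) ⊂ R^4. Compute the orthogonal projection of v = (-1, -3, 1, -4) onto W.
proj_W(v) = (8/23, 16/23, 24/23, -24/23)

Set up U = [u_1 | ... | u_1] ∈ R^(4×1). The projector onto W = col(U) is P = U (U^T U)^(-1) U^T.
Compute U^T U =
  [23],
and U^T v = (8).
Solve U^T U · c = U^T v for the coefficients: c = (8/23). The projection is proj_W(v) = U c.
Check: (v - proj_W(v)) · u_1 = 0  (should be 0).
Result: proj_W(v) = (8/23, 16/23, 24/23, -24/23).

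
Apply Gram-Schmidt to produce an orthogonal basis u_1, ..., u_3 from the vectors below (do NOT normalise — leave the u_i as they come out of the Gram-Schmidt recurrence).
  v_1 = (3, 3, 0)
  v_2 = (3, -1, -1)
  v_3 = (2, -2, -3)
Orthogonal basis:
  u_1 = (3, 3, 0)
  u_2 = (2, -2, -1)
  u_3 = (-4/9, 4/9, -16/9)

Apply the Gram-Schmidt recurrence
  u_1 = v_1
  u_i = v_i − Σ_{j<i} ((v_i · u_j) / (u_j · u_j)) · u_j.

Step by step this gives:
  u_1 = (3, 3, 0)
  u_2 = (2, -2, -1)
  u_3 = (-4/9, 4/9, -16/9)

Orthogonality check:
  u_2 · u_1 = 0 (should be 0)
  u_3 · u_1 = 0 (should be 0)
  u_3 · u_2 = 0 (should be 0)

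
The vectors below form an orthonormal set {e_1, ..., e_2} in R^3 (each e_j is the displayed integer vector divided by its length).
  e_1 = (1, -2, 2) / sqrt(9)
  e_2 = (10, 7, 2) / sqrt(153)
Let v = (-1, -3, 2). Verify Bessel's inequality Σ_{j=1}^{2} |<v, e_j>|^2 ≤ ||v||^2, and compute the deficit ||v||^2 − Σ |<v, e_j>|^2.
Σ |<v, e_j>|^2 = 234/17; ||v||^2 = 14; deficit = 4/17

Write each e_j = u_j / sqrt(<u_j, u_j>) where u_j is the displayed integer vector. Then <v, e_j> = <v, u_j> / sqrt(<u_j, u_j>), so |<v, e_j>|^2 = <v, u_j>^2 / <u_j, u_j>.
Coefficients: <v, e_1> = 9/sqrt(9), <v, e_2> = -27/sqrt(153).
Square and sum: Σ |<v, e_j>|^2 = 234/17.
Compute ||v||^2 = v·v = 14.
Deficit = 14 − 234/17 = 4/17 ≥ 0, confirming Bessel's inequality. (The deficit equals ||v − Σ <v,e_j> e_j||^2, the squared distance from v to span{e_j}.)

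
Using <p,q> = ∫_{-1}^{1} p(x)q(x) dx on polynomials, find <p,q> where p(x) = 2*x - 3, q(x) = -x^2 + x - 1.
<p,q> = 28/3

Expand the product: p(x)·q(x) = -2*x^3 + 5*x^2 - 5*x + 3.
∫_{-1}^{1} of each monomial x^k gives [2/(k+1) if k even, 0 if k odd]. Integrating term-by-term (or equivalently evaluating the antiderivative F(x) = -x^4/2 + 5*x^3/3 - 5*x^2/2 + 3*x at the endpoints):
  F(1) − F(−1) = 5/3 − (-23/3) = 28/3.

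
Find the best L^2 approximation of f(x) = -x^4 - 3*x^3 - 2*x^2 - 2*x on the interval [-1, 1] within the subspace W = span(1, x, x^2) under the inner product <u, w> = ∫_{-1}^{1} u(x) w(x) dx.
g(x) = -20*x^2/7 - 19*x/5 + 3/35

The best approximation g ∈ W is the orthogonal projection of f onto W. Writing g = a_0 + a_1 x + a_2 x^2, the coefficients solve the normal equations G · a = b where
  G_{ij} = <φ_i, φ_j> and b_i = <f, φ_i>, with φ_0 = 1, φ_1 = x, φ_2 = x^2.
G =
  [2, 0, 2/3]
  [0, 2/3, 0]
  [2/3, 0, 2/5],
b = (-26/15, -38/15, -38/35).
Solving gives a_0 = 3/35, a_1 = -19/5, a_2 = -20/7, so
  g(x) = -20*x^2/7 - 19*x/5 + 3/35.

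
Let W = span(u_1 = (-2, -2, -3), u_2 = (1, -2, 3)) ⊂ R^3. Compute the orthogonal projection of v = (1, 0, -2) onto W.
proj_W(v) = (-11/21, 8/21, -26/21)

Set up U = [u_1 | ... | u_2] ∈ R^(3×2). The projector onto W = col(U) is P = U (U^T U)^(-1) U^T.
Compute U^T U =
  [17, -7]
  [-7, 14],
and U^T v = (4, -5).
Solve U^T U · c = U^T v for the coefficients: c = (1/9, -19/63). The projection is proj_W(v) = U c.
Check: (v - proj_W(v)) · u_1 = 0  (should be 0).
Check: (v - proj_W(v)) · u_2 = 0  (should be 0).
Result: proj_W(v) = (-11/21, 8/21, -26/21).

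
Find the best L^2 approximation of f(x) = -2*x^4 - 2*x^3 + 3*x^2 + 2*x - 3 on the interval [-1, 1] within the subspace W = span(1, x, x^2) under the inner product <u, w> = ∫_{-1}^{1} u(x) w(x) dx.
g(x) = 9*x^2/7 + 4*x/5 - 99/35

The best approximation g ∈ W is the orthogonal projection of f onto W. Writing g = a_0 + a_1 x + a_2 x^2, the coefficients solve the normal equations G · a = b where
  G_{ij} = <φ_i, φ_j> and b_i = <f, φ_i>, with φ_0 = 1, φ_1 = x, φ_2 = x^2.
G =
  [2, 0, 2/3]
  [0, 2/3, 0]
  [2/3, 0, 2/5],
b = (-24/5, 8/15, -48/35).
Solving gives a_0 = -99/35, a_1 = 4/5, a_2 = 9/7, so
  g(x) = 9*x^2/7 + 4*x/5 - 99/35.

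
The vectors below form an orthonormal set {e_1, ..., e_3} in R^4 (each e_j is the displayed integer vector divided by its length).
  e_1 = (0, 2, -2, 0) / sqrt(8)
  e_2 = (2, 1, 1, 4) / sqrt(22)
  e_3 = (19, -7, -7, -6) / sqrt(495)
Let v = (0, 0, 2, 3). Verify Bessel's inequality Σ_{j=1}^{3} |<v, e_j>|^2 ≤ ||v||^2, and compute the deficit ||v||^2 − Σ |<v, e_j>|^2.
Σ |<v, e_j>|^2 = 584/45; ||v||^2 = 13; deficit = 1/45

Write each e_j = u_j / sqrt(<u_j, u_j>) where u_j is the displayed integer vector. Then <v, e_j> = <v, u_j> / sqrt(<u_j, u_j>), so |<v, e_j>|^2 = <v, u_j>^2 / <u_j, u_j>.
Coefficients: <v, e_1> = -4/sqrt(8), <v, e_2> = 14/sqrt(22), <v, e_3> = -32/sqrt(495).
Square and sum: Σ |<v, e_j>|^2 = 584/45.
Compute ||v||^2 = v·v = 13.
Deficit = 13 − 584/45 = 1/45 ≥ 0, confirming Bessel's inequality. (The deficit equals ||v − Σ <v,e_j> e_j||^2, the squared distance from v to span{e_j}.)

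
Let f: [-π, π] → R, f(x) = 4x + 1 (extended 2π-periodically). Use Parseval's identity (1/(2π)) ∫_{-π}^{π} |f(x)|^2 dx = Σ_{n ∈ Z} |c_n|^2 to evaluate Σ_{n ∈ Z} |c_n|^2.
Σ |c_n|^2 = 16π^2/3 + 1

Expand and integrate term by term over [-π, π]:
  ∫ (4x)^2 dx = 16·(2π^3/3); ∫ 2·4·(1)·x dx = 0 (odd integrand); ∫ 1^2 dx = 1·2π.
So (1/(2π)) ∫_{-π}^{π} (4x + 1)^2 dx = 16π^2/3 + 1 = 16π^2/3 + 1.
Parseval ⇒ Σ |c_n|^2 = 16π^2/3 + 1.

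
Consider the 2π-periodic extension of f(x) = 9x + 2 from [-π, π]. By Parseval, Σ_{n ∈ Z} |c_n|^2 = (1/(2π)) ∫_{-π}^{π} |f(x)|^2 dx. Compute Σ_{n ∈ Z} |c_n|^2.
Σ |c_n|^2 = 27π^2 + 4

Expand and integrate term by term over [-π, π]:
  ∫ (9x)^2 dx = 81·(2π^3/3); ∫ 2·9·(2)·x dx = 0 (odd integrand); ∫ 2^2 dx = 4·2π.
So (1/(2π)) ∫_{-π}^{π} (9x + 2)^2 dx = 81π^2/3 + 4 = 27π^2 + 4.
Parseval ⇒ Σ |c_n|^2 = 27π^2 + 4.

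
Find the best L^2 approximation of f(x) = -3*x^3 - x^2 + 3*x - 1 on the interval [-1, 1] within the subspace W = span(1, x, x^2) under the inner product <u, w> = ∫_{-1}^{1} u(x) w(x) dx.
g(x) = -x^2 + 6*x/5 - 1

The best approximation g ∈ W is the orthogonal projection of f onto W. Writing g = a_0 + a_1 x + a_2 x^2, the coefficients solve the normal equations G · a = b where
  G_{ij} = <φ_i, φ_j> and b_i = <f, φ_i>, with φ_0 = 1, φ_1 = x, φ_2 = x^2.
G =
  [2, 0, 2/3]
  [0, 2/3, 0]
  [2/3, 0, 2/5],
b = (-8/3, 4/5, -16/15).
Solving gives a_0 = -1, a_1 = 6/5, a_2 = -1, so
  g(x) = -x^2 + 6*x/5 - 1.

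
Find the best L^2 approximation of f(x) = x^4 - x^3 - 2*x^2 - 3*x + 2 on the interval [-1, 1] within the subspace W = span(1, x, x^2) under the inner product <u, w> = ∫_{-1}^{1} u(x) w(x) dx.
g(x) = -8*x^2/7 - 18*x/5 + 67/35

The best approximation g ∈ W is the orthogonal projection of f onto W. Writing g = a_0 + a_1 x + a_2 x^2, the coefficients solve the normal equations G · a = b where
  G_{ij} = <φ_i, φ_j> and b_i = <f, φ_i>, with φ_0 = 1, φ_1 = x, φ_2 = x^2.
G =
  [2, 0, 2/3]
  [0, 2/3, 0]
  [2/3, 0, 2/5],
b = (46/15, -12/5, 86/105).
Solving gives a_0 = 67/35, a_1 = -18/5, a_2 = -8/7, so
  g(x) = -8*x^2/7 - 18*x/5 + 67/35.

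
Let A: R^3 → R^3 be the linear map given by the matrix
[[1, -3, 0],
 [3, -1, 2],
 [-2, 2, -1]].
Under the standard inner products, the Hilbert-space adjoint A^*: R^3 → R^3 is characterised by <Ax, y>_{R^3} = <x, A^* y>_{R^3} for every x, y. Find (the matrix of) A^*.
A^* = A^T =
[[1, 3, -2],
 [-3, -1, 2],
 [0, 2, -1]]

For real matrices with standard dot products, the defining identity <Ax, y> = <x, A^* y> gives (Ax)^T y = x^T (A^*) y, i.e. x^T A^T y = x^T (A^*) y. Since this holds for all x, y, we must have A^* = A^T. Therefore
A^* =
[[1, 3, -2],
 [-3, -1, 2],
 [0, 2, -1]].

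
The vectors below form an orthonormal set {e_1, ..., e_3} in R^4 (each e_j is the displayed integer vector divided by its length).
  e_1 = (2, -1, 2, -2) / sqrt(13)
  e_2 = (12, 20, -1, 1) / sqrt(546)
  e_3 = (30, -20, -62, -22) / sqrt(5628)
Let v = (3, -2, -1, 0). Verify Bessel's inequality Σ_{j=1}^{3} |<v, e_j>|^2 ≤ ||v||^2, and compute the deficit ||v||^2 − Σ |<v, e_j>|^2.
Σ |<v, e_j>|^2 = 1251/134; ||v||^2 = 14; deficit = 625/134

Write each e_j = u_j / sqrt(<u_j, u_j>) where u_j is the displayed integer vector. Then <v, e_j> = <v, u_j> / sqrt(<u_j, u_j>), so |<v, e_j>|^2 = <v, u_j>^2 / <u_j, u_j>.
Coefficients: <v, e_1> = 6/sqrt(13), <v, e_2> = -3/sqrt(546), <v, e_3> = 192/sqrt(5628).
Square and sum: Σ |<v, e_j>|^2 = 1251/134.
Compute ||v||^2 = v·v = 14.
Deficit = 14 − 1251/134 = 625/134 ≥ 0, confirming Bessel's inequality. (The deficit equals ||v − Σ <v,e_j> e_j||^2, the squared distance from v to span{e_j}.)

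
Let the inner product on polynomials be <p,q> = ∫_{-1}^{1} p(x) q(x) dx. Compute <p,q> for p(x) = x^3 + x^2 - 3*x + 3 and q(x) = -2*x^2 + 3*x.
<p,q> = -48/5

Expand the product: p(x)·q(x) = -2*x^5 + x^4 + 9*x^3 - 15*x^2 + 9*x.
∫_{-1}^{1} of each monomial x^k gives [2/(k+1) if k even, 0 if k odd]. Integrating term-by-term (or equivalently evaluating the antiderivative F(x) = -x^6/3 + x^5/5 + 9*x^4/4 - 5*x^3 + 9*x^2/2 at the endpoints):
  F(1) − F(−1) = 97/60 − (673/60) = -48/5.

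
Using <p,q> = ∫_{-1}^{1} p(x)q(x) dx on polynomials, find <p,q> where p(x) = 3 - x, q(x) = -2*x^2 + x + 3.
<p,q> = 40/3

Expand the product: p(x)·q(x) = 2*x^3 - 7*x^2 + 9.
∫_{-1}^{1} of each monomial x^k gives [2/(k+1) if k even, 0 if k odd]. Integrating term-by-term (or equivalently evaluating the antiderivative F(x) = x^4/2 - 7*x^3/3 + 9*x at the endpoints):
  F(1) − F(−1) = 43/6 − (-37/6) = 40/3.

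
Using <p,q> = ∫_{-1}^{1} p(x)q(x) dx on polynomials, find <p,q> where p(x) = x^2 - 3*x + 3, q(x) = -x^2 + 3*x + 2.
<p,q> = 74/15

Expand the product: p(x)·q(x) = -x^4 + 6*x^3 - 10*x^2 + 3*x + 6.
∫_{-1}^{1} of each monomial x^k gives [2/(k+1) if k even, 0 if k odd]. Integrating term-by-term (or equivalently evaluating the antiderivative F(x) = -x^5/5 + 3*x^4/2 - 10*x^3/3 + 3*x^2/2 + 6*x at the endpoints):
  F(1) − F(−1) = 82/15 − (8/15) = 74/15.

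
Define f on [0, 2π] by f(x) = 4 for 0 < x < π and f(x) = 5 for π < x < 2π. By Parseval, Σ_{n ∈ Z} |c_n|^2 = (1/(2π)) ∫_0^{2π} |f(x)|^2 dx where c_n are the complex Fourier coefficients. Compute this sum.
Σ |c_n|^2 = 41/2

Parseval equates the L^2 energy of f (normalised by 1/(2π)) with the ℓ^2 sum of its Fourier coefficients: (1/(2π)) ∫_0^{2π} |f|^2 = Σ |c_n|^2.
Compute the left side: (1/(2π)) [∫_0^π 4^2 dx + ∫_π^{2π} 5^2 dx] = (1/(2π)) · (16π + 25π) = (16 + 25)/2 = 41/2.
So Σ_{n ∈ Z} |c_n|^2 = 41/2.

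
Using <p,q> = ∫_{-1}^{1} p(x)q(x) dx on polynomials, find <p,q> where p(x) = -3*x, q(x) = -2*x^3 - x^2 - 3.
<p,q> = 12/5

Expand the product: p(x)·q(x) = 6*x^4 + 3*x^3 + 9*x.
∫_{-1}^{1} of each monomial x^k gives [2/(k+1) if k even, 0 if k odd]. Integrating term-by-term (or equivalently evaluating the antiderivative F(x) = 6*x^5/5 + 3*x^4/4 + 9*x^2/2 at the endpoints):
  F(1) − F(−1) = 129/20 − (81/20) = 12/5.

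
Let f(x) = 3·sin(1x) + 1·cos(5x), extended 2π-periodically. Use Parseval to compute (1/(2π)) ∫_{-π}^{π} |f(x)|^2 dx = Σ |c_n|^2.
Σ |c_n|^2 = 5

Expand |f|^2 and use orthogonality of {sin(nx), cos(mx)} on [-π, π]:
  ∫_{-π}^{π} sin(nx)^2 dx = π, ∫ cos(mx)^2 dx = π, and cross terms integrate to 0.
So ∫_{-π}^{π} f(x)^2 dx = 3^2 · π + 1^2 · π = (9 + 1)π.
Divide by 2π: (9 + 1)/2 = 5.
By Parseval, this equals Σ |c_n|^2.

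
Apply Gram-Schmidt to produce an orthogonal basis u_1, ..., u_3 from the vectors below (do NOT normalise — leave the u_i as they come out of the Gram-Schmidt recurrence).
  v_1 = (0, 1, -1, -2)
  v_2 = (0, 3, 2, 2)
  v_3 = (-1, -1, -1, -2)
Orthogonal basis:
  u_1 = (0, 1, -1, -2)
  u_2 = (0, 7/2, 3/2, 1)
  u_3 = (-1, -8/93, 32/93, -20/93)

Apply the Gram-Schmidt recurrence
  u_1 = v_1
  u_i = v_i − Σ_{j<i} ((v_i · u_j) / (u_j · u_j)) · u_j.

Step by step this gives:
  u_1 = (0, 1, -1, -2)
  u_2 = (0, 7/2, 3/2, 1)
  u_3 = (-1, -8/93, 32/93, -20/93)

Orthogonality check:
  u_2 · u_1 = 0 (should be 0)
  u_3 · u_1 = 0 (should be 0)
  u_3 · u_2 = 0 (should be 0)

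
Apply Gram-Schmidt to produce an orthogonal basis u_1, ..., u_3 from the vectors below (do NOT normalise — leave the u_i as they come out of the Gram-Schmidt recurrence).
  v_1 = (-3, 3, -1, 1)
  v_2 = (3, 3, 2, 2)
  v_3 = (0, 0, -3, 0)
Orthogonal basis:
  u_1 = (-3, 3, -1, 1)
  u_2 = (3, 3, 2, 2)
  u_3 = (297/260, 63/260, -621/260, 81/260)

Apply the Gram-Schmidt recurrence
  u_1 = v_1
  u_i = v_i − Σ_{j<i} ((v_i · u_j) / (u_j · u_j)) · u_j.

Step by step this gives:
  u_1 = (-3, 3, -1, 1)
  u_2 = (3, 3, 2, 2)
  u_3 = (297/260, 63/260, -621/260, 81/260)

Orthogonality check:
  u_2 · u_1 = 0 (should be 0)
  u_3 · u_1 = 0 (should be 0)
  u_3 · u_2 = 0 (should be 0)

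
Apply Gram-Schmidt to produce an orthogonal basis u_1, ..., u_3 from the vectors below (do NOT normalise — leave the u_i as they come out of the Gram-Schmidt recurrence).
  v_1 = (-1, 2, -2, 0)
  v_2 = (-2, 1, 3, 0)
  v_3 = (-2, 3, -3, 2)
Orthogonal basis:
  u_1 = (-1, 2, -2, 0)
  u_2 = (-20/9, 13/9, 23/9, 0)
  u_3 = (-16/61, -14/61, -6/61, 2)

Apply the Gram-Schmidt recurrence
  u_1 = v_1
  u_i = v_i − Σ_{j<i} ((v_i · u_j) / (u_j · u_j)) · u_j.

Step by step this gives:
  u_1 = (-1, 2, -2, 0)
  u_2 = (-20/9, 13/9, 23/9, 0)
  u_3 = (-16/61, -14/61, -6/61, 2)

Orthogonality check:
  u_2 · u_1 = 0 (should be 0)
  u_3 · u_1 = 0 (should be 0)
  u_3 · u_2 = 0 (should be 0)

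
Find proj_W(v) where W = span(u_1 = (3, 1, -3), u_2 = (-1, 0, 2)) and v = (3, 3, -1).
proj_W(v) = (25/7, 15/7, -5/7)

Set up U = [u_1 | ... | u_2] ∈ R^(3×2). The projector onto W = col(U) is P = U (U^T U)^(-1) U^T.
Compute U^T U =
  [19, -9]
  [-9, 5],
and U^T v = (15, -5).
Solve U^T U · c = U^T v for the coefficients: c = (15/7, 20/7). The projection is proj_W(v) = U c.
Check: (v - proj_W(v)) · u_1 = 0  (should be 0).
Check: (v - proj_W(v)) · u_2 = 0  (should be 0).
Result: proj_W(v) = (25/7, 15/7, -5/7).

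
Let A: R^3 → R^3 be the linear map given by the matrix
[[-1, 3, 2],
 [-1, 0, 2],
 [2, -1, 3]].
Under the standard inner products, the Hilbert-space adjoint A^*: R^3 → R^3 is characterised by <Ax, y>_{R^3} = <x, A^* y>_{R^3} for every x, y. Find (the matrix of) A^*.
A^* = A^T =
[[-1, -1, 2],
 [3, 0, -1],
 [2, 2, 3]]

For real matrices with standard dot products, the defining identity <Ax, y> = <x, A^* y> gives (Ax)^T y = x^T (A^*) y, i.e. x^T A^T y = x^T (A^*) y. Since this holds for all x, y, we must have A^* = A^T. Therefore
A^* =
[[-1, -1, 2],
 [3, 0, -1],
 [2, 2, 3]].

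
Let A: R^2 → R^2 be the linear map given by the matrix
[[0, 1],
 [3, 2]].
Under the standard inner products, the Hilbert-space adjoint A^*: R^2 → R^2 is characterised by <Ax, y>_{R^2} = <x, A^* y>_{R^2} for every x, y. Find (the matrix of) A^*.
A^* = A^T =
[[0, 3],
 [1, 2]]

For real matrices with standard dot products, the defining identity <Ax, y> = <x, A^* y> gives (Ax)^T y = x^T (A^*) y, i.e. x^T A^T y = x^T (A^*) y. Since this holds for all x, y, we must have A^* = A^T. Therefore
A^* =
[[0, 3],
 [1, 2]].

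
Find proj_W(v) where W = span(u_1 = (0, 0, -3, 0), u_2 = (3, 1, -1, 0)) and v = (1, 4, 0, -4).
proj_W(v) = (21/10, 7/10, 0, 0)

Set up U = [u_1 | ... | u_2] ∈ R^(4×2). The projector onto W = col(U) is P = U (U^T U)^(-1) U^T.
Compute U^T U =
  [9, 3]
  [3, 11],
and U^T v = (0, 7).
Solve U^T U · c = U^T v for the coefficients: c = (-7/30, 7/10). The projection is proj_W(v) = U c.
Check: (v - proj_W(v)) · u_1 = 0  (should be 0).
Check: (v - proj_W(v)) · u_2 = 0  (should be 0).
Result: proj_W(v) = (21/10, 7/10, 0, 0).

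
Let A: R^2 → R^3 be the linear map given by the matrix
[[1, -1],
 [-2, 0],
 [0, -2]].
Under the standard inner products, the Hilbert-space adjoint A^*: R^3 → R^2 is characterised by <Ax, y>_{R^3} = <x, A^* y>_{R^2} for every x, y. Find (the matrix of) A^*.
A^* = A^T =
[[1, -2, 0],
 [-1, 0, -2]]

For real matrices with standard dot products, the defining identity <Ax, y> = <x, A^* y> gives (Ax)^T y = x^T (A^*) y, i.e. x^T A^T y = x^T (A^*) y. Since this holds for all x, y, we must have A^* = A^T. Therefore
A^* =
[[1, -2, 0],
 [-1, 0, -2]].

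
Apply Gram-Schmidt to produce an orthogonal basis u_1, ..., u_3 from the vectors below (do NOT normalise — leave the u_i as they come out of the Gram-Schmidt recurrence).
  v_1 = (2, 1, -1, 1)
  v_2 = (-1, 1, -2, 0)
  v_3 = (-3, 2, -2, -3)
Orthogonal basis:
  u_1 = (2, 1, -1, 1)
  u_2 = (-9/7, 6/7, -13/7, -1/7)
  u_3 = (23/41, 53/41, 15/41, -84/41)

Apply the Gram-Schmidt recurrence
  u_1 = v_1
  u_i = v_i − Σ_{j<i} ((v_i · u_j) / (u_j · u_j)) · u_j.

Step by step this gives:
  u_1 = (2, 1, -1, 1)
  u_2 = (-9/7, 6/7, -13/7, -1/7)
  u_3 = (23/41, 53/41, 15/41, -84/41)

Orthogonality check:
  u_2 · u_1 = 0 (should be 0)
  u_3 · u_1 = 0 (should be 0)
  u_3 · u_2 = 0 (should be 0)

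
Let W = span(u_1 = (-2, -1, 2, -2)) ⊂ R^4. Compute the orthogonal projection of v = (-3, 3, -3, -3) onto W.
proj_W(v) = (-6/13, -3/13, 6/13, -6/13)

Set up U = [u_1 | ... | u_1] ∈ R^(4×1). The projector onto W = col(U) is P = U (U^T U)^(-1) U^T.
Compute U^T U =
  [13],
and U^T v = (3).
Solve U^T U · c = U^T v for the coefficients: c = (3/13). The projection is proj_W(v) = U c.
Check: (v - proj_W(v)) · u_1 = 0  (should be 0).
Result: proj_W(v) = (-6/13, -3/13, 6/13, -6/13).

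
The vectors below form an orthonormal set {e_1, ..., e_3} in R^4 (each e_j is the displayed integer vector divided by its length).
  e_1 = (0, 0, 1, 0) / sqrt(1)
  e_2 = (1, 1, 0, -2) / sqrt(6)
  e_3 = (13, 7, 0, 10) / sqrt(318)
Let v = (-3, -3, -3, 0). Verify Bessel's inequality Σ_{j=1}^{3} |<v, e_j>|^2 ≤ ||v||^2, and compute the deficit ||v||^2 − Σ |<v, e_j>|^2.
Σ |<v, e_j>|^2 = 1395/53; ||v||^2 = 27; deficit = 36/53

Write each e_j = u_j / sqrt(<u_j, u_j>) where u_j is the displayed integer vector. Then <v, e_j> = <v, u_j> / sqrt(<u_j, u_j>), so |<v, e_j>|^2 = <v, u_j>^2 / <u_j, u_j>.
Coefficients: <v, e_1> = -3/sqrt(1), <v, e_2> = -6/sqrt(6), <v, e_3> = -60/sqrt(318).
Square and sum: Σ |<v, e_j>|^2 = 1395/53.
Compute ||v||^2 = v·v = 27.
Deficit = 27 − 1395/53 = 36/53 ≥ 0, confirming Bessel's inequality. (The deficit equals ||v − Σ <v,e_j> e_j||^2, the squared distance from v to span{e_j}.)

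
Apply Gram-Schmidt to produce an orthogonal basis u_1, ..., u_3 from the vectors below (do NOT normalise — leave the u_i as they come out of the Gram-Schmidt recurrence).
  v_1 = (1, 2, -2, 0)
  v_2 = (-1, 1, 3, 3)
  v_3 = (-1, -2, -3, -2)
Orthogonal basis:
  u_1 = (1, 2, -2, 0)
  u_2 = (-4/9, 19/9, 17/9, 3)
  u_3 = (-234/155, -51/155, -168/155, 107/155)

Apply the Gram-Schmidt recurrence
  u_1 = v_1
  u_i = v_i − Σ_{j<i} ((v_i · u_j) / (u_j · u_j)) · u_j.

Step by step this gives:
  u_1 = (1, 2, -2, 0)
  u_2 = (-4/9, 19/9, 17/9, 3)
  u_3 = (-234/155, -51/155, -168/155, 107/155)

Orthogonality check:
  u_2 · u_1 = 0 (should be 0)
  u_3 · u_1 = 0 (should be 0)
  u_3 · u_2 = 0 (should be 0)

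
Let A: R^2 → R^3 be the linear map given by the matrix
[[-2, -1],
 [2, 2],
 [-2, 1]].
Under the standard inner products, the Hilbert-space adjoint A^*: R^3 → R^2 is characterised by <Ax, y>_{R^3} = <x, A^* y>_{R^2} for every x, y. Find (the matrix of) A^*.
A^* = A^T =
[[-2, 2, -2],
 [-1, 2, 1]]

For real matrices with standard dot products, the defining identity <Ax, y> = <x, A^* y> gives (Ax)^T y = x^T (A^*) y, i.e. x^T A^T y = x^T (A^*) y. Since this holds for all x, y, we must have A^* = A^T. Therefore
A^* =
[[-2, 2, -2],
 [-1, 2, 1]].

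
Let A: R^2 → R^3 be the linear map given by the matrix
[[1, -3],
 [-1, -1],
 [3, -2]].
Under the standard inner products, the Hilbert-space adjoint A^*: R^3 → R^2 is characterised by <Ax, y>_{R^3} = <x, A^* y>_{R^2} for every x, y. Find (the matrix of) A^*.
A^* = A^T =
[[1, -1, 3],
 [-3, -1, -2]]

For real matrices with standard dot products, the defining identity <Ax, y> = <x, A^* y> gives (Ax)^T y = x^T (A^*) y, i.e. x^T A^T y = x^T (A^*) y. Since this holds for all x, y, we must have A^* = A^T. Therefore
A^* =
[[1, -1, 3],
 [-3, -1, -2]].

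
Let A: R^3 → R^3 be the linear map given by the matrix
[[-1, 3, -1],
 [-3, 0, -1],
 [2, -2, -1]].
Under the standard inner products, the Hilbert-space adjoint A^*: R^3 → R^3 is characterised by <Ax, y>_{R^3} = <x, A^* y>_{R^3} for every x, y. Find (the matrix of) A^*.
A^* = A^T =
[[-1, -3, 2],
 [3, 0, -2],
 [-1, -1, -1]]

For real matrices with standard dot products, the defining identity <Ax, y> = <x, A^* y> gives (Ax)^T y = x^T (A^*) y, i.e. x^T A^T y = x^T (A^*) y. Since this holds for all x, y, we must have A^* = A^T. Therefore
A^* =
[[-1, -3, 2],
 [3, 0, -2],
 [-1, -1, -1]].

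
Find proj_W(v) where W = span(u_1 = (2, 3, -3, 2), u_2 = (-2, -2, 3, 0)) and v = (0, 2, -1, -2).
proj_W(v) = (26/27, 10/27, -13/9, -32/27)

Set up U = [u_1 | ... | u_2] ∈ R^(4×2). The projector onto W = col(U) is P = U (U^T U)^(-1) U^T.
Compute U^T U =
  [26, -19]
  [-19, 17],
and U^T v = (5, -7).
Solve U^T U · c = U^T v for the coefficients: c = (-16/27, -29/27). The projection is proj_W(v) = U c.
Check: (v - proj_W(v)) · u_1 = 0  (should be 0).
Check: (v - proj_W(v)) · u_2 = 0  (should be 0).
Result: proj_W(v) = (26/27, 10/27, -13/9, -32/27).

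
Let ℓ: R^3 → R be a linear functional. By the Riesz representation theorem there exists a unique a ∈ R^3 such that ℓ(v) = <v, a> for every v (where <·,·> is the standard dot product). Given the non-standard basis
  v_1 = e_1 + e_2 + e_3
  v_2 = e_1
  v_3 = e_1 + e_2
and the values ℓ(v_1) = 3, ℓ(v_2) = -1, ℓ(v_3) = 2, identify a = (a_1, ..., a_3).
a = (-1, 3, 1)

Write a = (a_1, ..., a_3) in the standard basis. For each basis vector v_i, ℓ(v_i) = <v_i, a> is a linear equation in the a_j's. Collect the n equations into a matrix system V a = ℓ, where row i of V is v_i (expressed in the standard basis). Since V is invertible (lower-triangular with 1s on the diagonal, up to permutation), solve by back-substitution:
  V =
[[1, 1, 1],
 [1, 0, 0],
 [1, 1, 0]]
  V a = (3, -1, 2)
Solving gives a = (-1, 3, 1).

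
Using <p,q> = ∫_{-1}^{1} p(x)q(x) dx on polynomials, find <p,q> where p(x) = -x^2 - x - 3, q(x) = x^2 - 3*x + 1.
<p,q> = -106/15

Expand the product: p(x)·q(x) = -x^4 + 2*x^3 - x^2 + 8*x - 3.
∫_{-1}^{1} of each monomial x^k gives [2/(k+1) if k even, 0 if k odd]. Integrating term-by-term (or equivalently evaluating the antiderivative F(x) = -x^5/5 + x^4/2 - x^3/3 + 4*x^2 - 3*x at the endpoints):
  F(1) − F(−1) = 29/30 − (241/30) = -106/15.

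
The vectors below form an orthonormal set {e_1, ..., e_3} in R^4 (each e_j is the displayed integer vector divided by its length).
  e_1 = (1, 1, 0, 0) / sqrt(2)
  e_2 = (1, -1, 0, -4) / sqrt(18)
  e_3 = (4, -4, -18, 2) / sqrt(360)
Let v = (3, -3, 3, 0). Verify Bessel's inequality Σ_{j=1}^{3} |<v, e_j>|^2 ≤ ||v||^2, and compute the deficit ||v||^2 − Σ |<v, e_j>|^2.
Σ |<v, e_j>|^2 = 9/2; ||v||^2 = 27; deficit = 45/2

Write each e_j = u_j / sqrt(<u_j, u_j>) where u_j is the displayed integer vector. Then <v, e_j> = <v, u_j> / sqrt(<u_j, u_j>), so |<v, e_j>|^2 = <v, u_j>^2 / <u_j, u_j>.
Coefficients: <v, e_1> = 0/sqrt(2), <v, e_2> = 6/sqrt(18), <v, e_3> = -30/sqrt(360).
Square and sum: Σ |<v, e_j>|^2 = 9/2.
Compute ||v||^2 = v·v = 27.
Deficit = 27 − 9/2 = 45/2 ≥ 0, confirming Bessel's inequality. (The deficit equals ||v − Σ <v,e_j> e_j||^2, the squared distance from v to span{e_j}.)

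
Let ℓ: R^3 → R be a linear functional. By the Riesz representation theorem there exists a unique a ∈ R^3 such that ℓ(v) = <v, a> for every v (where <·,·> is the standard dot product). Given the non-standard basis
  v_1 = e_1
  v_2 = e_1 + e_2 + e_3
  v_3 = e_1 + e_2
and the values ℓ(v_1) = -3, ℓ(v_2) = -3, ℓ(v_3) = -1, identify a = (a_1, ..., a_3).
a = (-3, 2, -2)

Write a = (a_1, ..., a_3) in the standard basis. For each basis vector v_i, ℓ(v_i) = <v_i, a> is a linear equation in the a_j's. Collect the n equations into a matrix system V a = ℓ, where row i of V is v_i (expressed in the standard basis). Since V is invertible (lower-triangular with 1s on the diagonal, up to permutation), solve by back-substitution:
  V =
[[1, 0, 0],
 [1, 1, 1],
 [1, 1, 0]]
  V a = (-3, -3, -1)
Solving gives a = (-3, 2, -2).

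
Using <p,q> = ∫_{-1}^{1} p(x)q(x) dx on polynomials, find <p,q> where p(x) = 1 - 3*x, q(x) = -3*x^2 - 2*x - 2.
<p,q> = -2

Expand the product: p(x)·q(x) = 9*x^3 + 3*x^2 + 4*x - 2.
∫_{-1}^{1} of each monomial x^k gives [2/(k+1) if k even, 0 if k odd]. Integrating term-by-term (or equivalently evaluating the antiderivative F(x) = 9*x^4/4 + x^3 + 2*x^2 - 2*x at the endpoints):
  F(1) − F(−1) = 13/4 − (21/4) = -2.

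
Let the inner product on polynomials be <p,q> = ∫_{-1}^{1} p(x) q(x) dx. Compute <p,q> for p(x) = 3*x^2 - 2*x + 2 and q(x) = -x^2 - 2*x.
<p,q> = 2/15

Expand the product: p(x)·q(x) = -3*x^4 - 4*x^3 + 2*x^2 - 4*x.
∫_{-1}^{1} of each monomial x^k gives [2/(k+1) if k even, 0 if k odd]. Integrating term-by-term (or equivalently evaluating the antiderivative F(x) = -3*x^5/5 - x^4 + 2*x^3/3 - 2*x^2 at the endpoints):
  F(1) − F(−1) = -44/15 − (-46/15) = 2/15.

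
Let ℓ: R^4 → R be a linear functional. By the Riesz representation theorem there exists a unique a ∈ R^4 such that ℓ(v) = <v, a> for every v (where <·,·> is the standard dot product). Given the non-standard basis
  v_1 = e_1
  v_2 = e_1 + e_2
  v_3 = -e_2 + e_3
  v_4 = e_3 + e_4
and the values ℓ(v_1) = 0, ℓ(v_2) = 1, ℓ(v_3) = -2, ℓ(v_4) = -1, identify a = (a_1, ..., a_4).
a = (0, 1, -1, 0)

Write a = (a_1, ..., a_4) in the standard basis. For each basis vector v_i, ℓ(v_i) = <v_i, a> is a linear equation in the a_j's. Collect the n equations into a matrix system V a = ℓ, where row i of V is v_i (expressed in the standard basis). Since V is invertible (lower-triangular with 1s on the diagonal, up to permutation), solve by back-substitution:
  V =
[[1, 0, 0, 0],
 [1, 1, 0, 0],
 [0, -1, 1, 0],
 [0, 0, 1, 1]]
  V a = (0, 1, -2, -1)
Solving gives a = (0, 1, -1, 0).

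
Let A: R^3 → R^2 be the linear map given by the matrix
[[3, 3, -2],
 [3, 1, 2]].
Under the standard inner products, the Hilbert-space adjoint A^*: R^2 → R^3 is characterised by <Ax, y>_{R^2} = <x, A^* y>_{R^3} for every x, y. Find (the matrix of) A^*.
A^* = A^T =
[[3, 3],
 [3, 1],
 [-2, 2]]

For real matrices with standard dot products, the defining identity <Ax, y> = <x, A^* y> gives (Ax)^T y = x^T (A^*) y, i.e. x^T A^T y = x^T (A^*) y. Since this holds for all x, y, we must have A^* = A^T. Therefore
A^* =
[[3, 3],
 [3, 1],
 [-2, 2]].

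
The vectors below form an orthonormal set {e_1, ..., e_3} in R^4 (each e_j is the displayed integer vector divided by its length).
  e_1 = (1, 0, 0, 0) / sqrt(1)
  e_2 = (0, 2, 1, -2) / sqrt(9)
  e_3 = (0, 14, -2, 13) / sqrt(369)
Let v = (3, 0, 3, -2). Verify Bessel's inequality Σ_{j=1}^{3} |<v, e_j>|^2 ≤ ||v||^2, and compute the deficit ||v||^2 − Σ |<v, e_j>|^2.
Σ |<v, e_j>|^2 = 706/41; ||v||^2 = 22; deficit = 196/41

Write each e_j = u_j / sqrt(<u_j, u_j>) where u_j is the displayed integer vector. Then <v, e_j> = <v, u_j> / sqrt(<u_j, u_j>), so |<v, e_j>|^2 = <v, u_j>^2 / <u_j, u_j>.
Coefficients: <v, e_1> = 3/sqrt(1), <v, e_2> = 7/sqrt(9), <v, e_3> = -32/sqrt(369).
Square and sum: Σ |<v, e_j>|^2 = 706/41.
Compute ||v||^2 = v·v = 22.
Deficit = 22 − 706/41 = 196/41 ≥ 0, confirming Bessel's inequality. (The deficit equals ||v − Σ <v,e_j> e_j||^2, the squared distance from v to span{e_j}.)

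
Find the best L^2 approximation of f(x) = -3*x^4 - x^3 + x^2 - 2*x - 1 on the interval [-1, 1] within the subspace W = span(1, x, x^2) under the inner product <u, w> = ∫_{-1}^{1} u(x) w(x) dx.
g(x) = -11*x^2/7 - 13*x/5 - 26/35

The best approximation g ∈ W is the orthogonal projection of f onto W. Writing g = a_0 + a_1 x + a_2 x^2, the coefficients solve the normal equations G · a = b where
  G_{ij} = <φ_i, φ_j> and b_i = <f, φ_i>, with φ_0 = 1, φ_1 = x, φ_2 = x^2.
G =
  [2, 0, 2/3]
  [0, 2/3, 0]
  [2/3, 0, 2/5],
b = (-38/15, -26/15, -118/105).
Solving gives a_0 = -26/35, a_1 = -13/5, a_2 = -11/7, so
  g(x) = -11*x^2/7 - 13*x/5 - 26/35.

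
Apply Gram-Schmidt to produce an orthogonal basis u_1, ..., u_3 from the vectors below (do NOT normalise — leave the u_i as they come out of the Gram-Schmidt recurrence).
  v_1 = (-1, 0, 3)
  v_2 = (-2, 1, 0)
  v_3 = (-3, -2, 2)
Orthogonal basis:
  u_1 = (-1, 0, 3)
  u_2 = (-9/5, 1, -3/5)
  u_3 = (-57/46, -57/23, -19/46)

Apply the Gram-Schmidt recurrence
  u_1 = v_1
  u_i = v_i − Σ_{j<i} ((v_i · u_j) / (u_j · u_j)) · u_j.

Step by step this gives:
  u_1 = (-1, 0, 3)
  u_2 = (-9/5, 1, -3/5)
  u_3 = (-57/46, -57/23, -19/46)

Orthogonality check:
  u_2 · u_1 = 0 (should be 0)
  u_3 · u_1 = 0 (should be 0)
  u_3 · u_2 = 0 (should be 0)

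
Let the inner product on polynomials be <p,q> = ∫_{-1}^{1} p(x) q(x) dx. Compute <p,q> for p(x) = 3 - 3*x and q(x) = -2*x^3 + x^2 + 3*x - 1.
<p,q> = -38/5

Expand the product: p(x)·q(x) = 6*x^4 - 9*x^3 - 6*x^2 + 12*x - 3.
∫_{-1}^{1} of each monomial x^k gives [2/(k+1) if k even, 0 if k odd]. Integrating term-by-term (or equivalently evaluating the antiderivative F(x) = 6*x^5/5 - 9*x^4/4 - 2*x^3 + 6*x^2 - 3*x at the endpoints):
  F(1) − F(−1) = -1/20 − (151/20) = -38/5.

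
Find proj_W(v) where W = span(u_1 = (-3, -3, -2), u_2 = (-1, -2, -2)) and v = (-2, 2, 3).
proj_W(v) = (-52/29, 46/29, 96/29)

Set up U = [u_1 | ... | u_2] ∈ R^(3×2). The projector onto W = col(U) is P = U (U^T U)^(-1) U^T.
Compute U^T U =
  [22, 13]
  [13, 9],
and U^T v = (-6, -8).
Solve U^T U · c = U^T v for the coefficients: c = (50/29, -98/29). The projection is proj_W(v) = U c.
Check: (v - proj_W(v)) · u_1 = 0  (should be 0).
Check: (v - proj_W(v)) · u_2 = 0  (should be 0).
Result: proj_W(v) = (-52/29, 46/29, 96/29).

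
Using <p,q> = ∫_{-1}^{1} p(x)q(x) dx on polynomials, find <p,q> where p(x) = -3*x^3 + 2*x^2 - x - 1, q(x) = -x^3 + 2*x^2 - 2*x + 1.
<p,q> = 482/105

Expand the product: p(x)·q(x) = 3*x^6 - 8*x^5 + 11*x^4 - 8*x^3 + 2*x^2 + x - 1.
∫_{-1}^{1} of each monomial x^k gives [2/(k+1) if k even, 0 if k odd]. Integrating term-by-term (or equivalently evaluating the antiderivative F(x) = 3*x^7/7 - 4*x^6/3 + 11*x^5/5 - 2*x^4 + 2*x^3/3 + x^2/2 - x at the endpoints):
  F(1) − F(−1) = -113/210 − (-359/70) = 482/105.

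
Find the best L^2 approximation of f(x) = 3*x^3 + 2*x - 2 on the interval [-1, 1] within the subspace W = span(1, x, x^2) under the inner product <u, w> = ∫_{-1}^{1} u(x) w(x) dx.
g(x) = 19*x/5 - 2

The best approximation g ∈ W is the orthogonal projection of f onto W. Writing g = a_0 + a_1 x + a_2 x^2, the coefficients solve the normal equations G · a = b where
  G_{ij} = <φ_i, φ_j> and b_i = <f, φ_i>, with φ_0 = 1, φ_1 = x, φ_2 = x^2.
G =
  [2, 0, 2/3]
  [0, 2/3, 0]
  [2/3, 0, 2/5],
b = (-4, 38/15, -4/3).
Solving gives a_0 = -2, a_1 = 19/5, a_2 = 0, so
  g(x) = 19*x/5 - 2.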